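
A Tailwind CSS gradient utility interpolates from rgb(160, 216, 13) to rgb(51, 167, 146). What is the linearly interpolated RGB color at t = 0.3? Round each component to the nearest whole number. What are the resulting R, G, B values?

(127, 201, 53)

R = 160 + 0.3 × (51 − 160) = 160 + 0.3 × -109 = 127.3 → 127
G = 216 + 0.3 × (167 − 216) = 216 + 0.3 × -49 = 201.3 → 201
B = 13 + 0.3 × (146 − 13) = 13 + 0.3 × 133 = 52.9 → 53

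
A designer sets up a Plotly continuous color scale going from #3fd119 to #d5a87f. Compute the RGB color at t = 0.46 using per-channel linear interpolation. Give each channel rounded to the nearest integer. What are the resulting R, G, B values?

(132, 190, 72)

#3fd119 → (63, 209, 25); #d5a87f → (213, 168, 127).
R = 63 + 0.46 × (213 − 63) = 63 + 0.46 × 150 = 132 → 132
G = 209 + 0.46 × (168 − 209) = 209 + 0.46 × -41 = 190.14 → 190
B = 25 + 0.46 × (127 − 25) = 25 + 0.46 × 102 = 71.92 → 72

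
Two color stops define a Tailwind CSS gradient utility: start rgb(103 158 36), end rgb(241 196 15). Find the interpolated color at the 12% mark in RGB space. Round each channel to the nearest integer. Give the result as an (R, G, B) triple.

12% corresponds to t = 0.12.
R = 103 + 0.12 × (241 − 103) = 103 + 0.12 × 138 = 119.56 → 120
G = 158 + 0.12 × (196 − 158) = 158 + 0.12 × 38 = 162.56 → 163
B = 36 + 0.12 × (15 − 36) = 36 + 0.12 × -21 = 33.48 → 33

(120, 163, 33)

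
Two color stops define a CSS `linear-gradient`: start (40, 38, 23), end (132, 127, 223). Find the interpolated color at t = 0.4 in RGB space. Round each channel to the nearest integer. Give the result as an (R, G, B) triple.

R = 40 + 0.4 × (132 − 40) = 40 + 0.4 × 92 = 76.8 → 77
G = 38 + 0.4 × (127 − 38) = 38 + 0.4 × 89 = 73.6 → 74
B = 23 + 0.4 × (223 − 23) = 23 + 0.4 × 200 = 103 → 103
So the blended color is (77, 74, 103), about #4d4a67.

(77, 74, 103)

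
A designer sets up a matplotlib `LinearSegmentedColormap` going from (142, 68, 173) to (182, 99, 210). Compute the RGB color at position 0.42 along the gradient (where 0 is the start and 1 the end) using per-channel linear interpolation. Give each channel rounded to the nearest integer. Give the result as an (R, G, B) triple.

(159, 81, 189)

R = 142 + 0.42 × (182 − 142) = 142 + 0.42 × 40 = 158.8 → 159
G = 68 + 0.42 × (99 − 68) = 68 + 0.42 × 31 = 81.02 → 81
B = 173 + 0.42 × (210 − 173) = 173 + 0.42 × 37 = 188.54 → 189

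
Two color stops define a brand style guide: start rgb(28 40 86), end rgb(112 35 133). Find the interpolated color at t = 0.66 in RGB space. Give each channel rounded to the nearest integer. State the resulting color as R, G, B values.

R = 28 + 0.66 × (112 − 28) = 28 + 0.66 × 84 = 83.44 → 83
G = 40 + 0.66 × (35 − 40) = 40 + 0.66 × -5 = 36.7 → 37
B = 86 + 0.66 × (133 − 86) = 86 + 0.66 × 47 = 117.02 → 117
So the blended color is (83, 37, 117), about #532575.

(83, 37, 117)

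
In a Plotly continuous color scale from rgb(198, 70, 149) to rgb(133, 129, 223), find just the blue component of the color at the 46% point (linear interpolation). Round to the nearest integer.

B = 149 + 0.46 × (223 − 149) = 183.04 → 183

183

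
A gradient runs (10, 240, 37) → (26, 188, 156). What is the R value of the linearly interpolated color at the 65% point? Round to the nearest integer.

20

R = 10 + 0.65 × (26 − 10) = 20.4 → 20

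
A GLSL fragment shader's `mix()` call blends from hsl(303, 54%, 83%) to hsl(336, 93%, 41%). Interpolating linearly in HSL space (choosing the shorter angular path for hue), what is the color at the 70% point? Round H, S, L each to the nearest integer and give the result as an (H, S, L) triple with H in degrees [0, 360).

Hue arc: Δh = 336 − 303 = 33° (|Δh| ≤ 180, already the shorter path).
H = 303 + 0.7 × (33) = 326.1 → 326°
S = 54 + 0.7 × (93 − 54) = 81.3 → 81%
L = 83 + 0.7 × (41 − 83) = 53.6 → 54%

(326, 81, 54)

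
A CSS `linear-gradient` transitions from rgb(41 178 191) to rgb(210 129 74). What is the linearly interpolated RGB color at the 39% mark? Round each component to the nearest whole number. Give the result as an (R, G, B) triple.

(107, 159, 145)

39% corresponds to t = 0.39.
R = 41 + 0.39 × (210 − 41) = 41 + 0.39 × 169 = 106.91 → 107
G = 178 + 0.39 × (129 − 178) = 178 + 0.39 × -49 = 158.89 → 159
B = 191 + 0.39 × (74 − 191) = 191 + 0.39 × -117 = 145.37 → 145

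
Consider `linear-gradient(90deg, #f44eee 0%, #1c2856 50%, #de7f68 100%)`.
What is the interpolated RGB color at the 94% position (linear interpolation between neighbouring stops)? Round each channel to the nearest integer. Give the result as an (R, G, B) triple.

94% lies between the 50% and 100% stops, so the local fraction is t = (94 − 50)/(100 − 50) = 44/50 ≈ 0.88.
#1c2856 → (28, 40, 86); #de7f68 → (222, 127, 104).
R = 28 + 0.88 × (222 − 28) = 198.72 → 199
G = 40 + 0.88 × (127 − 40) = 116.56 → 117
B = 86 + 0.88 × (104 − 86) = 101.84 → 102

(199, 117, 102)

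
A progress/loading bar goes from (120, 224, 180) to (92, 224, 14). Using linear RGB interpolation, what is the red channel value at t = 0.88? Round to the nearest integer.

R = 120 + 0.88 × (92 − 120) = 95.36 → 95

95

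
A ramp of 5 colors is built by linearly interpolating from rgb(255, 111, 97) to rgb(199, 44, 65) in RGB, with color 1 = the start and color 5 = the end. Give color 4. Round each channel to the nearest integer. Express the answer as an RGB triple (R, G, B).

With 5 swatches and endpoints inclusive, swatch 4 sits at t = (4 − 1)/(5 − 1) = 3/4 ≈ 0.75.
R = 255 + 0.75 × (199 − 255) = 213 → 213
G = 111 + 0.75 × (44 − 111) = 60.75 → 61
B = 97 + 0.75 × (65 − 97) = 73 → 73

(213, 61, 73)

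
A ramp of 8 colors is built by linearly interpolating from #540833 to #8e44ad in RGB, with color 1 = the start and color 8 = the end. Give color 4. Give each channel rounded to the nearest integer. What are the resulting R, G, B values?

(109, 34, 103)

With 8 swatches and endpoints inclusive, swatch 4 sits at t = (4 − 1)/(8 − 1) = 3/7 ≈ 0.4286.
#540833 → (84, 8, 51); #8e44ad → (142, 68, 173).
R = 84 + 0.4286 × (142 − 84) = 108.859 → 109
G = 8 + 0.4286 × (68 − 8) = 33.716 → 34
B = 51 + 0.4286 × (173 − 51) = 103.289 → 103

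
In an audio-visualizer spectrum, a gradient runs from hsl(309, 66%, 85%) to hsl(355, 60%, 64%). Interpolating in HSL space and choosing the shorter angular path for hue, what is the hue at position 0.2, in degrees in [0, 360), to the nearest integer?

318

Hue arc: Δh = 355 − 309 = 46° (|Δh| ≤ 180, already the shorter path).
H = 309 + 0.2 × (46) = 318.2 → 318°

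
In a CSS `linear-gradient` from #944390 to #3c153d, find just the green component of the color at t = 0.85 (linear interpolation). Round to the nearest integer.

G₁ = 67 (from #944390), G₂ = 21 (from #3c153d).
G = 67 + 0.85 × (21 − 67) = 27.9 → 28

28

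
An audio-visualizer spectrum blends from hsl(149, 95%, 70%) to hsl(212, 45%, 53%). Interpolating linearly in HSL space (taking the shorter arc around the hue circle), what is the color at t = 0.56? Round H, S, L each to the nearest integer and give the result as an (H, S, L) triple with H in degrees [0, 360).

(184, 67, 60)

Hue arc: Δh = 212 − 149 = 63° (|Δh| ≤ 180, already the shorter path).
H = 149 + 0.56 × (63) = 184.28 → 184°
S = 95 + 0.56 × (45 − 95) = 67 → 67%
L = 70 + 0.56 × (53 − 70) = 60.48 → 60%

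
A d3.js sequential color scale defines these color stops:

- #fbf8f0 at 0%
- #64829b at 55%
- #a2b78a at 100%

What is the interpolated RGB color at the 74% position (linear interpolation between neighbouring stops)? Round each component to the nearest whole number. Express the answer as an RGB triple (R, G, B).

74% lies between the 55% and 100% stops, so the local fraction is t = (74 − 55)/(100 − 55) = 19/45 ≈ 0.4222.
#64829b → (100, 130, 155); #a2b78a → (162, 183, 138).
R = 100 + 0.4222 × (162 − 100) = 126.176 → 126
G = 130 + 0.4222 × (183 − 130) = 152.377 → 152
B = 155 + 0.4222 × (138 − 155) = 147.823 → 148

(126, 152, 148)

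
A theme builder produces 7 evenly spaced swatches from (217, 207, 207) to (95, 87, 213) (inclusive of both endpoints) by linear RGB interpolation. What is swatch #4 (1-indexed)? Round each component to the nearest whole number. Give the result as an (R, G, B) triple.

(156, 147, 210)

With 7 swatches and endpoints inclusive, swatch 4 sits at t = (4 − 1)/(7 − 1) = 3/6 ≈ 0.5.
R = 217 + 0.5 × (95 − 217) = 156 → 156
G = 207 + 0.5 × (87 − 207) = 147 → 147
B = 207 + 0.5 × (213 − 207) = 210 → 210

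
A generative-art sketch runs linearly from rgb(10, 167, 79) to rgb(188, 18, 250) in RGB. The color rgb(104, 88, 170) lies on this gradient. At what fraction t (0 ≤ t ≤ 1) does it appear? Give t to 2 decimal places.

Invert the lerp on the R channel (largest span, 178): t = (104 − 10) / (188 − 10) = 94/178 = 0.52809.
Check on G: (88 − 167)/(18 − 167) = 0.5302 ✓

0.53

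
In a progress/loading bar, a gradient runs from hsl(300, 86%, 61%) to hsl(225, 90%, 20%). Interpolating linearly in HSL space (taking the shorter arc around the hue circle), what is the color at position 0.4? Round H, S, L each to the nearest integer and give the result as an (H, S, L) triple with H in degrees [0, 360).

(270, 88, 45)

Hue arc: Δh = 225 − 300 = -75° (|Δh| ≤ 180, already the shorter path).
H = 300 + 0.4 × (-75) = 270 → 270°
S = 86 + 0.4 × (90 − 86) = 87.6 → 88%
L = 61 + 0.4 × (20 − 61) = 44.6 → 45%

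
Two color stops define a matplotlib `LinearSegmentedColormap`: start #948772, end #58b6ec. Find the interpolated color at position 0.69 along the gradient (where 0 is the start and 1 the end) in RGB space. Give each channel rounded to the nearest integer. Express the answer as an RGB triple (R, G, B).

(107, 167, 198)

#948772 → (148, 135, 114); #58b6ec → (88, 182, 236).
R = 148 + 0.69 × (88 − 148) = 148 + 0.69 × -60 = 106.6 → 107
G = 135 + 0.69 × (182 − 135) = 135 + 0.69 × 47 = 167.43 → 167
B = 114 + 0.69 × (236 − 114) = 114 + 0.69 × 122 = 198.18 → 198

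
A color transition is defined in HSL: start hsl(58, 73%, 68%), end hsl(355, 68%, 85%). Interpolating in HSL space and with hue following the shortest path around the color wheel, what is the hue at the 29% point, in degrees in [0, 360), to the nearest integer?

Hue: 355 − 58 = 297°, but |297| > 180 so the shorter arc goes the other way: Δh = 297 − 360 = -63°.
H = 58 + 0.29 × (-63) = 39.73 → 40°

40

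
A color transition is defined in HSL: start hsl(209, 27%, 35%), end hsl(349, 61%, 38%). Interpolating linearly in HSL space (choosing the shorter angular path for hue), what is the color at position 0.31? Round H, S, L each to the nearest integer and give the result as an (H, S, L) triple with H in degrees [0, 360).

(252, 38, 36)

Hue arc: Δh = 349 − 209 = 140° (|Δh| ≤ 180, already the shorter path).
H = 209 + 0.31 × (140) = 252.4 → 252°
S = 27 + 0.31 × (61 − 27) = 37.54 → 38%
L = 35 + 0.31 × (38 − 35) = 35.93 → 36%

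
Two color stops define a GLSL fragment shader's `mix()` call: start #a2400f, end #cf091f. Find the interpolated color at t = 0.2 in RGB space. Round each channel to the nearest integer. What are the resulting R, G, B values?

(171, 53, 18)

#a2400f → (162, 64, 15); #cf091f → (207, 9, 31).
R = 162 + 0.2 × (207 − 162) = 162 + 0.2 × 45 = 171 → 171
G = 64 + 0.2 × (9 − 64) = 64 + 0.2 × -55 = 53 → 53
B = 15 + 0.2 × (31 − 15) = 15 + 0.2 × 16 = 18.2 → 18
So the blended color is (171, 53, 18), about #ab3512.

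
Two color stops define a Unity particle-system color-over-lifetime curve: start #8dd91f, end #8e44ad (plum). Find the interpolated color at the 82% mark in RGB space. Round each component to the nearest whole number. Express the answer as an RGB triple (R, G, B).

(142, 95, 147)

#8dd91f → (141, 217, 31); #8e44ad → (142, 68, 173).
82% corresponds to t = 0.82.
R = 141 + 0.82 × (142 − 141) = 141 + 0.82 × 1 = 141.82 → 142
G = 217 + 0.82 × (68 − 217) = 217 + 0.82 × -149 = 94.82 → 95
B = 31 + 0.82 × (173 − 31) = 31 + 0.82 × 142 = 147.44 → 147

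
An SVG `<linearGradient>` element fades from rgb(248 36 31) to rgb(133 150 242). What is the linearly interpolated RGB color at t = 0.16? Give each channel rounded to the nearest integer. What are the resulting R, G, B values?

(230, 54, 65)

R = 248 + 0.16 × (133 − 248) = 248 + 0.16 × -115 = 229.6 → 230
G = 36 + 0.16 × (150 − 36) = 36 + 0.16 × 114 = 54.24 → 54
B = 31 + 0.16 × (242 − 31) = 31 + 0.16 × 211 = 64.76 → 65
So the blended color is (230, 54, 65), about #e63641.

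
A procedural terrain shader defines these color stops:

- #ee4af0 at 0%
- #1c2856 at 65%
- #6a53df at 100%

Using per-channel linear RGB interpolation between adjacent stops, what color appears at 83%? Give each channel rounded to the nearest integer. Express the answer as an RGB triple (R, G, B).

(68, 62, 156)

83% lies between the 65% and 100% stops, so the local fraction is t = (83 − 65)/(100 − 65) = 18/35 ≈ 0.5143.
#1c2856 → (28, 40, 86); #6a53df → (106, 83, 223).
R = 28 + 0.5143 × (106 − 28) = 68.115 → 68
G = 40 + 0.5143 × (83 − 40) = 62.115 → 62
B = 86 + 0.5143 × (223 − 86) = 156.459 → 156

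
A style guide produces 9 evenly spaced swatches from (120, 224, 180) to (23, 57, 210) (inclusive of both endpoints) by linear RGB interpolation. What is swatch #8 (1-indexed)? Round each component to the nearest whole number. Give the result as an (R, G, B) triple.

With 9 swatches and endpoints inclusive, swatch 8 sits at t = (8 − 1)/(9 − 1) = 7/8 ≈ 0.875.
R = 120 + 0.875 × (23 − 120) = 35.125 → 35
G = 224 + 0.875 × (57 − 224) = 77.875 → 78
B = 180 + 0.875 × (210 − 180) = 206.25 → 206

(35, 78, 206)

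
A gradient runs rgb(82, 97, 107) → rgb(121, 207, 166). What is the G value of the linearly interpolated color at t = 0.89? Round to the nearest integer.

G = 97 + 0.89 × (207 − 97) = 194.9 → 195

195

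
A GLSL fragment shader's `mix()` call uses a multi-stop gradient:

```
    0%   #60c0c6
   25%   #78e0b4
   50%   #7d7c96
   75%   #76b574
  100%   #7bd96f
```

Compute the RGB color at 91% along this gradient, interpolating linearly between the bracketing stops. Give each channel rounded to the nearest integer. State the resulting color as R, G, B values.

91% lies between the 75% and 100% stops, so the local fraction is t = (91 − 75)/(100 − 75) = 16/25 ≈ 0.64.
#76b574 → (118, 181, 116); #7bd96f → (123, 217, 111).
R = 118 + 0.64 × (123 − 118) = 121.2 → 121
G = 181 + 0.64 × (217 − 181) = 204.04 → 204
B = 116 + 0.64 × (111 − 116) = 112.8 → 113

(121, 204, 113)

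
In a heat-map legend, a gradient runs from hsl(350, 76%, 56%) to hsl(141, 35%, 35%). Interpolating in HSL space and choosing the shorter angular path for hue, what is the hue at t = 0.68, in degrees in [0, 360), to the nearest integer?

Hue: 141 − 350 = -209°, but |-209| > 180 so the shorter arc goes the other way: Δh = -209 + 360 = 151°.
H = 350 + 0.68 × (151) = 452.68 → 453 → 453 mod 360 = 93°

93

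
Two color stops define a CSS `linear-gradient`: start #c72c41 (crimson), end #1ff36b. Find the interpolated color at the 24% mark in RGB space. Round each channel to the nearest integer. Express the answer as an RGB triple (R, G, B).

(159, 92, 75)

#c72c41 → (199, 44, 65); #1ff36b → (31, 243, 107).
24% corresponds to t = 0.24.
R = 199 + 0.24 × (31 − 199) = 199 + 0.24 × -168 = 158.68 → 159
G = 44 + 0.24 × (243 − 44) = 44 + 0.24 × 199 = 91.76 → 92
B = 65 + 0.24 × (107 − 65) = 65 + 0.24 × 42 = 75.08 → 75
So the blended color is (159, 92, 75), about #9f5c4b.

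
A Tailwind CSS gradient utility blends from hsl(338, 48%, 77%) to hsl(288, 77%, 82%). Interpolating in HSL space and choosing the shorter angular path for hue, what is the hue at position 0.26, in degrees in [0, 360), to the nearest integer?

325

Hue arc: Δh = 288 − 338 = -50° (|Δh| ≤ 180, already the shorter path).
H = 338 + 0.26 × (-50) = 325 → 325°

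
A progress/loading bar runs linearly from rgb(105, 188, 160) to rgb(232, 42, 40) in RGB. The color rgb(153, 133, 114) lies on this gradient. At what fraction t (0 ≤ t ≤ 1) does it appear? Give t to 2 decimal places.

0.38

Invert the lerp on the G channel (largest span, 146): t = (133 − 188) / (42 − 188) = -55/-146 = 0.37671.
Check on R: (153 − 105)/(232 − 105) = 0.378 ✓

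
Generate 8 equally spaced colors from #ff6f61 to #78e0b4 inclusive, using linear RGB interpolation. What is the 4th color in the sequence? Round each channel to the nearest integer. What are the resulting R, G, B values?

With 8 swatches and endpoints inclusive, swatch 4 sits at t = (4 − 1)/(8 − 1) = 3/7 ≈ 0.4286.
#ff6f61 → (255, 111, 97); #78e0b4 → (120, 224, 180).
R = 255 + 0.4286 × (120 − 255) = 197.139 → 197
G = 111 + 0.4286 × (224 − 111) = 159.432 → 159
B = 97 + 0.4286 × (180 − 97) = 132.574 → 133

(197, 159, 133)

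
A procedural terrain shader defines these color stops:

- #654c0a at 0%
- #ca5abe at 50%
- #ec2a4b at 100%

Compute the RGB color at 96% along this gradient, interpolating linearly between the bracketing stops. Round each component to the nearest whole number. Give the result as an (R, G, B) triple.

96% lies between the 50% and 100% stops, so the local fraction is t = (96 − 50)/(100 − 50) = 46/50 ≈ 0.92.
#ca5abe → (202, 90, 190); #ec2a4b → (236, 42, 75).
R = 202 + 0.92 × (236 − 202) = 233.28 → 233
G = 90 + 0.92 × (42 − 90) = 45.84 → 46
B = 190 + 0.92 × (75 − 190) = 84.2 → 84

(233, 46, 84)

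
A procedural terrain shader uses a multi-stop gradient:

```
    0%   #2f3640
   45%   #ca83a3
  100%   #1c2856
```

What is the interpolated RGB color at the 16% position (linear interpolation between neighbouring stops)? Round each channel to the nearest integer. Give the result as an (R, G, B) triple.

16% lies between the 0% and 45% stops, so the local fraction is t = (16 − 0)/(45 − 0) = 16/45 ≈ 0.3556.
#2f3640 → (47, 54, 64); #ca83a3 → (202, 131, 163).
R = 47 + 0.3556 × (202 − 47) = 102.118 → 102
G = 54 + 0.3556 × (131 − 54) = 81.381 → 81
B = 64 + 0.3556 × (163 − 64) = 99.204 → 99

(102, 81, 99)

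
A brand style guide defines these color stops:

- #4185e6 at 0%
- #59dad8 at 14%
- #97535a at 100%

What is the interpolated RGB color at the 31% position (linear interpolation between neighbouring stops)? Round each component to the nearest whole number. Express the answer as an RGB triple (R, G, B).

31% lies between the 14% and 100% stops, so the local fraction is t = (31 − 14)/(100 − 14) = 17/86 ≈ 0.1977.
#59dad8 → (89, 218, 216); #97535a → (151, 83, 90).
R = 89 + 0.1977 × (151 − 89) = 101.257 → 101
G = 218 + 0.1977 × (83 − 218) = 191.31 → 191
B = 216 + 0.1977 × (90 − 216) = 191.09 → 191

(101, 191, 191)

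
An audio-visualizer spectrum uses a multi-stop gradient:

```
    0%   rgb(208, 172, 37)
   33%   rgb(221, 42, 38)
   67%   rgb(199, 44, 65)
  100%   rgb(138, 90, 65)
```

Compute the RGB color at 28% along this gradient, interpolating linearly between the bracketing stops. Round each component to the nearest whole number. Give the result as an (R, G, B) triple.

28% lies between the 0% and 33% stops, so the local fraction is t = (28 − 0)/(33 − 0) = 28/33 ≈ 0.8485.
R = 208 + 0.8485 × (221 − 208) = 219.03 → 219
G = 172 + 0.8485 × (42 − 172) = 61.695 → 62
B = 37 + 0.8485 × (38 − 37) = 37.849 → 38

(219, 62, 38)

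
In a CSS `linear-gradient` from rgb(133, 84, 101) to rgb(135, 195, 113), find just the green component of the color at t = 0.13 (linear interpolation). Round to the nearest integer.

98

G = 84 + 0.13 × (195 − 84) = 98.43 → 98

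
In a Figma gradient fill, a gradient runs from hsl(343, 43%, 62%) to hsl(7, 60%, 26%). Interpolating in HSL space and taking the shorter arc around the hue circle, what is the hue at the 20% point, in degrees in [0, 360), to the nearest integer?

348

Hue: 7 − 343 = -336°, but |-336| > 180 so the shorter arc goes the other way: Δh = -336 + 360 = 24°.
H = 343 + 0.2 × (24) = 347.8 → 348°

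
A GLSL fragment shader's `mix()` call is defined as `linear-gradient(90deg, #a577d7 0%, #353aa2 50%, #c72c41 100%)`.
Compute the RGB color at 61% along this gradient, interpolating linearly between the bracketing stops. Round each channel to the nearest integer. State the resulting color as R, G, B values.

61% lies between the 50% and 100% stops, so the local fraction is t = (61 − 50)/(100 − 50) = 11/50 ≈ 0.22.
#353aa2 → (53, 58, 162); #c72c41 → (199, 44, 65).
R = 53 + 0.22 × (199 − 53) = 85.12 → 85
G = 58 + 0.22 × (44 − 58) = 54.92 → 55
B = 162 + 0.22 × (65 − 162) = 140.66 → 141

(85, 55, 141)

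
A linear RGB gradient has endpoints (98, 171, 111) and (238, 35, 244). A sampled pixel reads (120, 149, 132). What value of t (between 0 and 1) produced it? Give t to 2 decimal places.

0.16

Invert the lerp on the R channel (largest span, 140): t = (120 − 98) / (238 − 98) = 22/140 = 0.15714.
Check on G: (149 − 171)/(35 − 171) = 0.1618 ✓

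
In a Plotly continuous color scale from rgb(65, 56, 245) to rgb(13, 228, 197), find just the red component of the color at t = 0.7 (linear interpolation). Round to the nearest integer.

R = 65 + 0.7 × (13 − 65) = 28.6 → 29

29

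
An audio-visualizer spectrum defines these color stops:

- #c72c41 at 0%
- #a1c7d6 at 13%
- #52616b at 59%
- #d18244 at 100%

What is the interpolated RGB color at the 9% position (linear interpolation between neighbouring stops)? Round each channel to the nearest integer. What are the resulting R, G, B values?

(173, 151, 168)

9% lies between the 0% and 13% stops, so the local fraction is t = (9 − 0)/(13 − 0) = 9/13 ≈ 0.6923.
#c72c41 → (199, 44, 65); #a1c7d6 → (161, 199, 214).
R = 199 + 0.6923 × (161 − 199) = 172.693 → 173
G = 44 + 0.6923 × (199 − 44) = 151.306 → 151
B = 65 + 0.6923 × (214 − 65) = 168.153 → 168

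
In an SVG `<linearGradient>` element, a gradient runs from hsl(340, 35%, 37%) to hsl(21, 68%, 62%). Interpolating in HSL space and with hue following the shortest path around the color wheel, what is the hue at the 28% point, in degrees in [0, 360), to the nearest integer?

351

Hue: 21 − 340 = -319°, but |-319| > 180 so the shorter arc goes the other way: Δh = -319 + 360 = 41°.
H = 340 + 0.28 × (41) = 351.48 → 351°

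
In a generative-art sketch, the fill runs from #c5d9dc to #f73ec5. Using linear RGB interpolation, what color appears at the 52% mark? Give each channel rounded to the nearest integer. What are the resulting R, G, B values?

(223, 136, 208)

#c5d9dc → (197, 217, 220); #f73ec5 → (247, 62, 197).
52% corresponds to t = 0.52.
R = 197 + 0.52 × (247 − 197) = 197 + 0.52 × 50 = 223 → 223
G = 217 + 0.52 × (62 − 217) = 217 + 0.52 × -155 = 136.4 → 136
B = 220 + 0.52 × (197 − 220) = 220 + 0.52 × -23 = 208.04 → 208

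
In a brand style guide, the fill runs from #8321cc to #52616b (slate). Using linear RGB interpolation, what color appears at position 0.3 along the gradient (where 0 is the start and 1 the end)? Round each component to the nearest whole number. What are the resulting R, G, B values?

#8321cc → (131, 33, 204); #52616b → (82, 97, 107).
R = 131 + 0.3 × (82 − 131) = 131 + 0.3 × -49 = 116.3 → 116
G = 33 + 0.3 × (97 − 33) = 33 + 0.3 × 64 = 52.2 → 52
B = 204 + 0.3 × (107 − 204) = 204 + 0.3 × -97 = 174.9 → 175

(116, 52, 175)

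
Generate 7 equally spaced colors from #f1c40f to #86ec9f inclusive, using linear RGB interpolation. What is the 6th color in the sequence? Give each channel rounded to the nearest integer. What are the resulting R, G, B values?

With 7 swatches and endpoints inclusive, swatch 6 sits at t = (6 − 1)/(7 − 1) = 5/6 ≈ 0.8333.
#f1c40f → (241, 196, 15); #86ec9f → (134, 236, 159).
R = 241 + 0.8333 × (134 − 241) = 151.837 → 152
G = 196 + 0.8333 × (236 − 196) = 229.332 → 229
B = 15 + 0.8333 × (159 − 15) = 134.995 → 135

(152, 229, 135)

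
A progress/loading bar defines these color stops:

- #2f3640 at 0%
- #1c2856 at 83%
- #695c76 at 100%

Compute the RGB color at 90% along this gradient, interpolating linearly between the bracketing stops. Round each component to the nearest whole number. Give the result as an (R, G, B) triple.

90% lies between the 83% and 100% stops, so the local fraction is t = (90 − 83)/(100 − 83) = 7/17 ≈ 0.4118.
#1c2856 → (28, 40, 86); #695c76 → (105, 92, 118).
R = 28 + 0.4118 × (105 − 28) = 59.709 → 60
G = 40 + 0.4118 × (92 − 40) = 61.414 → 61
B = 86 + 0.4118 × (118 − 86) = 99.178 → 99

(60, 61, 99)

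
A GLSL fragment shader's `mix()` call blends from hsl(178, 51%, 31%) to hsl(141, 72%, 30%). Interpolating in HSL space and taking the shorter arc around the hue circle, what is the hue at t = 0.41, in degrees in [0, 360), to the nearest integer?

163

Hue arc: Δh = 141 − 178 = -37° (|Δh| ≤ 180, already the shorter path).
H = 178 + 0.41 × (-37) = 162.83 → 163°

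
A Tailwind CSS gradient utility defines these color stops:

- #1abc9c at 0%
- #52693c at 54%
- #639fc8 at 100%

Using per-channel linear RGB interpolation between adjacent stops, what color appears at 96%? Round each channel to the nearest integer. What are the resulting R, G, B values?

96% lies between the 54% and 100% stops, so the local fraction is t = (96 − 54)/(100 − 54) = 42/46 ≈ 0.913.
#52693c → (82, 105, 60); #639fc8 → (99, 159, 200).
R = 82 + 0.913 × (99 − 82) = 97.521 → 98
G = 105 + 0.913 × (159 − 105) = 154.302 → 154
B = 60 + 0.913 × (200 − 60) = 187.82 → 188

(98, 154, 188)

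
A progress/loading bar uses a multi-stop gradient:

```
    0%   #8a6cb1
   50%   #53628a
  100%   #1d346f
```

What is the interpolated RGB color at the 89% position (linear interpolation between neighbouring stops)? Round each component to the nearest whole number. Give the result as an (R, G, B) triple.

89% lies between the 50% and 100% stops, so the local fraction is t = (89 − 50)/(100 − 50) = 39/50 ≈ 0.78.
#53628a → (83, 98, 138); #1d346f → (29, 52, 111).
R = 83 + 0.78 × (29 − 83) = 40.88 → 41
G = 98 + 0.78 × (52 − 98) = 62.12 → 62
B = 138 + 0.78 × (111 − 138) = 116.94 → 117

(41, 62, 117)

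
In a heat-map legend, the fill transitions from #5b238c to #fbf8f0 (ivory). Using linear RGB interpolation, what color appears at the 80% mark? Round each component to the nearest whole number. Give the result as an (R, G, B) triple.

(219, 205, 220)

#5b238c → (91, 35, 140); #fbf8f0 → (251, 248, 240).
80% corresponds to t = 0.8.
R = 91 + 0.8 × (251 − 91) = 91 + 0.8 × 160 = 219 → 219
G = 35 + 0.8 × (248 − 35) = 35 + 0.8 × 213 = 205.4 → 205
B = 140 + 0.8 × (240 − 140) = 140 + 0.8 × 100 = 220 → 220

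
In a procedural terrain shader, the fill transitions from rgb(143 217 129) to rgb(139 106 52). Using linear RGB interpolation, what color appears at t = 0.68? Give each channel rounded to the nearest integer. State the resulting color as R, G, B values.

(140, 142, 77)

R = 143 + 0.68 × (139 − 143) = 143 + 0.68 × -4 = 140.28 → 140
G = 217 + 0.68 × (106 − 217) = 217 + 0.68 × -111 = 141.52 → 142
B = 129 + 0.68 × (52 − 129) = 129 + 0.68 × -77 = 76.64 → 77
So the blended color is (140, 142, 77), about #8c8e4d.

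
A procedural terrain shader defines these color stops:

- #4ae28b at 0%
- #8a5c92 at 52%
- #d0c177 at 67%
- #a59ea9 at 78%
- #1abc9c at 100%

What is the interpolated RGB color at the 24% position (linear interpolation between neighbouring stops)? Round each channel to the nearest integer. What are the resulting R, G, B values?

24% lies between the 0% and 52% stops, so the local fraction is t = (24 − 0)/(52 − 0) = 24/52 ≈ 0.4615.
#4ae28b → (74, 226, 139); #8a5c92 → (138, 92, 146).
R = 74 + 0.4615 × (138 − 74) = 103.536 → 104
G = 226 + 0.4615 × (92 − 226) = 164.159 → 164
B = 139 + 0.4615 × (146 − 139) = 142.231 → 142

(104, 164, 142)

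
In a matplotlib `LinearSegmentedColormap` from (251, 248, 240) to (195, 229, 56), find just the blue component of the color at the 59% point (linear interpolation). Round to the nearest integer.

B = 240 + 0.59 × (56 − 240) = 131.44 → 131

131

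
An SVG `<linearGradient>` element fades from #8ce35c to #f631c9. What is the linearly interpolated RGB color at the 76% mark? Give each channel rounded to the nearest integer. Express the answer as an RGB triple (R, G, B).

#8ce35c → (140, 227, 92); #f631c9 → (246, 49, 201).
76% corresponds to t = 0.76.
R = 140 + 0.76 × (246 − 140) = 140 + 0.76 × 106 = 220.56 → 221
G = 227 + 0.76 × (49 − 227) = 227 + 0.76 × -178 = 91.72 → 92
B = 92 + 0.76 × (201 − 92) = 92 + 0.76 × 109 = 174.84 → 175

(221, 92, 175)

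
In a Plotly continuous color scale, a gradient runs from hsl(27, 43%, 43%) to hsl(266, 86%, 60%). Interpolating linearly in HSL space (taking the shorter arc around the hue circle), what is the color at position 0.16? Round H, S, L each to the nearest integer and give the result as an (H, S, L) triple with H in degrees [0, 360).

Hue: 266 − 27 = 239°, but |239| > 180 so the shorter arc goes the other way: Δh = 239 − 360 = -121°.
H = 27 + 0.16 × (-121) = 7.64 → 8°
S = 43 + 0.16 × (86 − 43) = 49.88 → 50%
L = 43 + 0.16 × (60 − 43) = 45.72 → 46%

(8, 50, 46)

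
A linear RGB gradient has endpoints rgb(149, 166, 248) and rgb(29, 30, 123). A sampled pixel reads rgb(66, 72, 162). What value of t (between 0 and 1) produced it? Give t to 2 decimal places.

Invert the lerp on the G channel (largest span, 136): t = (72 − 166) / (30 − 166) = -94/-136 = 0.69118.
Check on R: (66 − 149)/(29 − 149) = 0.6917 ✓

0.69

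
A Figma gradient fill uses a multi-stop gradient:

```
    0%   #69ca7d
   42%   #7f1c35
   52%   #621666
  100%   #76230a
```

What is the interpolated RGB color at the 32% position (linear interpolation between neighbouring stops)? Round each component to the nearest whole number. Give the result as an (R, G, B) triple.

32% lies between the 0% and 42% stops, so the local fraction is t = (32 − 0)/(42 − 0) = 32/42 ≈ 0.7619.
#69ca7d → (105, 202, 125); #7f1c35 → (127, 28, 53).
R = 105 + 0.7619 × (127 − 105) = 121.762 → 122
G = 202 + 0.7619 × (28 − 202) = 69.429 → 69
B = 125 + 0.7619 × (53 − 125) = 70.143 → 70

(122, 69, 70)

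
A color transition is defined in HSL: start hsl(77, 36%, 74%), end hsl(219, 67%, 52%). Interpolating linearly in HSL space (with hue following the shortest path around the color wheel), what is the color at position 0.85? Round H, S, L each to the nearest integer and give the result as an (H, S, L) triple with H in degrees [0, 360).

(198, 62, 55)

Hue arc: Δh = 219 − 77 = 142° (|Δh| ≤ 180, already the shorter path).
H = 77 + 0.85 × (142) = 197.7 → 198°
S = 36 + 0.85 × (67 − 36) = 62.35 → 62%
L = 74 + 0.85 × (52 − 74) = 55.3 → 55%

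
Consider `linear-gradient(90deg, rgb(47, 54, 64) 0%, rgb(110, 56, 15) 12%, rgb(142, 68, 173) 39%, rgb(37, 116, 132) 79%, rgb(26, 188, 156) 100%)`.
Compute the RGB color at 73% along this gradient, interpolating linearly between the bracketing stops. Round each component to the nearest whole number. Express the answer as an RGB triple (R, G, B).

(53, 109, 138)

73% lies between the 39% and 79% stops, so the local fraction is t = (73 − 39)/(79 − 39) = 34/40 ≈ 0.85.
R = 142 + 0.85 × (37 − 142) = 52.75 → 53
G = 68 + 0.85 × (116 − 68) = 108.8 → 109
B = 173 + 0.85 × (132 − 173) = 138.15 → 138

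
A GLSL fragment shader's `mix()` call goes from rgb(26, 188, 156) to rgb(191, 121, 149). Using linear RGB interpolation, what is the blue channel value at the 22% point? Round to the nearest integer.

B = 156 + 0.22 × (149 − 156) = 154.46 → 154

154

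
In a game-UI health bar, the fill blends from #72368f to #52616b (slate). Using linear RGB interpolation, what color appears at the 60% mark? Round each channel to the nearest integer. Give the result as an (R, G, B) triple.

#72368f → (114, 54, 143); #52616b → (82, 97, 107).
60% corresponds to t = 0.6.
R = 114 + 0.6 × (82 − 114) = 114 + 0.6 × -32 = 94.8 → 95
G = 54 + 0.6 × (97 − 54) = 54 + 0.6 × 43 = 79.8 → 80
B = 143 + 0.6 × (107 − 143) = 143 + 0.6 × -36 = 121.4 → 121

(95, 80, 121)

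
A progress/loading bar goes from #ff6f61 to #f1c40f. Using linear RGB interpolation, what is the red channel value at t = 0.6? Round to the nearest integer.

247

R₁ = 255 (from #ff6f61), R₂ = 241 (from #f1c40f).
R = 255 + 0.6 × (241 − 255) = 246.6 → 247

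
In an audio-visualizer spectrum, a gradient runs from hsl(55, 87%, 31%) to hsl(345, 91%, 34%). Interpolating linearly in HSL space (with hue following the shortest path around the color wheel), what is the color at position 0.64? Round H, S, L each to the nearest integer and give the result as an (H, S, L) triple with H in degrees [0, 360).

Hue: 345 − 55 = 290°, but |290| > 180 so the shorter arc goes the other way: Δh = 290 − 360 = -70°.
H = 55 + 0.64 × (-70) = 10.2 → 10°
S = 87 + 0.64 × (91 − 87) = 89.56 → 90%
L = 31 + 0.64 × (34 − 31) = 32.92 → 33%

(10, 90, 33)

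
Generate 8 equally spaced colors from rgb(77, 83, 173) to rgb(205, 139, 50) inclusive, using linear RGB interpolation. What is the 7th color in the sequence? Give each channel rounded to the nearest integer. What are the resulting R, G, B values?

(187, 131, 68)

With 8 swatches and endpoints inclusive, swatch 7 sits at t = (7 − 1)/(8 − 1) = 6/7 ≈ 0.8571.
R = 77 + 0.8571 × (205 − 77) = 186.709 → 187
G = 83 + 0.8571 × (139 − 83) = 130.998 → 131
B = 173 + 0.8571 × (50 − 173) = 67.577 → 68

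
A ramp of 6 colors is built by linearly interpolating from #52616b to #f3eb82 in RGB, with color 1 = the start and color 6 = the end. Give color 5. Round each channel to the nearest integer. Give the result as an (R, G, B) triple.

With 6 swatches and endpoints inclusive, swatch 5 sits at t = (5 − 1)/(6 − 1) = 4/5 ≈ 0.8.
#52616b → (82, 97, 107); #f3eb82 → (243, 235, 130).
R = 82 + 0.8 × (243 − 82) = 210.8 → 211
G = 97 + 0.8 × (235 − 97) = 207.4 → 207
B = 107 + 0.8 × (130 − 107) = 125.4 → 125

(211, 207, 125)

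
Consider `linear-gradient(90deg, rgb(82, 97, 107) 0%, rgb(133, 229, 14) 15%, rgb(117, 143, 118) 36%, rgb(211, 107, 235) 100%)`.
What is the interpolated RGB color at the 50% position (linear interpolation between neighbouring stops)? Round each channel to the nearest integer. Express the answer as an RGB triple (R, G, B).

50% lies between the 36% and 100% stops, so the local fraction is t = (50 − 36)/(100 − 36) = 14/64 ≈ 0.2188.
R = 117 + 0.2188 × (211 − 117) = 137.567 → 138
G = 143 + 0.2188 × (107 − 143) = 135.123 → 135
B = 118 + 0.2188 × (235 − 118) = 143.6 → 144

(138, 135, 144)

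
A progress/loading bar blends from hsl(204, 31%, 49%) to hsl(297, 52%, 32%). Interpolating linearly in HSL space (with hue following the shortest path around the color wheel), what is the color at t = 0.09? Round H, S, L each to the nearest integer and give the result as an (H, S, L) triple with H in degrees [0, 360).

Hue arc: Δh = 297 − 204 = 93° (|Δh| ≤ 180, already the shorter path).
H = 204 + 0.09 × (93) = 212.37 → 212°
S = 31 + 0.09 × (52 − 31) = 32.89 → 33%
L = 49 + 0.09 × (32 − 49) = 47.47 → 47%

(212, 33, 47)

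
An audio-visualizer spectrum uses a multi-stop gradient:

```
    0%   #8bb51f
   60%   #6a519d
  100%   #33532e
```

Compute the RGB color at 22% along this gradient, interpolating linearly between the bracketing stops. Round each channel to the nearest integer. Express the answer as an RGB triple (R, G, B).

(127, 144, 77)

22% lies between the 0% and 60% stops, so the local fraction is t = (22 − 0)/(60 − 0) = 22/60 ≈ 0.3667.
#8bb51f → (139, 181, 31); #6a519d → (106, 81, 157).
R = 139 + 0.3667 × (106 − 139) = 126.899 → 127
G = 181 + 0.3667 × (81 − 181) = 144.33 → 144
B = 31 + 0.3667 × (157 − 31) = 77.204 → 77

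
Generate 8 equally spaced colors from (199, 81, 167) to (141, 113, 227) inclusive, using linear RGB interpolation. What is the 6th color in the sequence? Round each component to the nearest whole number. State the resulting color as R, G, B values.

(158, 104, 210)

With 8 swatches and endpoints inclusive, swatch 6 sits at t = (6 − 1)/(8 − 1) = 5/7 ≈ 0.7143.
R = 199 + 0.7143 × (141 − 199) = 157.571 → 158
G = 81 + 0.7143 × (113 − 81) = 103.858 → 104
B = 167 + 0.7143 × (227 − 167) = 209.858 → 210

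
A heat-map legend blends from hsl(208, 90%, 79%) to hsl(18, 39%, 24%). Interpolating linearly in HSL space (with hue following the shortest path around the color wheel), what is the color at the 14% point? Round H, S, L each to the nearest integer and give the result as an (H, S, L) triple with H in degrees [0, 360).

Hue: 18 − 208 = -190°, but |-190| > 180 so the shorter arc goes the other way: Δh = -190 + 360 = 170°.
H = 208 + 0.14 × (170) = 231.8 → 232°
S = 90 + 0.14 × (39 − 90) = 82.86 → 83%
L = 79 + 0.14 × (24 − 79) = 71.3 → 71%

(232, 83, 71)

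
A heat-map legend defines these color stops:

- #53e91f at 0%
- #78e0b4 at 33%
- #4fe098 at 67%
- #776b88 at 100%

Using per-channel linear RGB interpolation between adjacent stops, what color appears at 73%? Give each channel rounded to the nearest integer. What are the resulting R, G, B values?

73% lies between the 67% and 100% stops, so the local fraction is t = (73 − 67)/(100 − 67) = 6/33 ≈ 0.1818.
#4fe098 → (79, 224, 152); #776b88 → (119, 107, 136).
R = 79 + 0.1818 × (119 − 79) = 86.272 → 86
G = 224 + 0.1818 × (107 − 224) = 202.729 → 203
B = 152 + 0.1818 × (136 − 152) = 149.091 → 149

(86, 203, 149)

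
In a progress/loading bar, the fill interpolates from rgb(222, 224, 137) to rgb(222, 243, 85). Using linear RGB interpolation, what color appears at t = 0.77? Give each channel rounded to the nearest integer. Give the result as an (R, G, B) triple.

(222, 239, 97)

R = 222 + 0.77 × (222 − 222) = 222 + 0.77 × 0 = 222 → 222
G = 224 + 0.77 × (243 − 224) = 224 + 0.77 × 19 = 238.63 → 239
B = 137 + 0.77 × (85 − 137) = 137 + 0.77 × -52 = 96.96 → 97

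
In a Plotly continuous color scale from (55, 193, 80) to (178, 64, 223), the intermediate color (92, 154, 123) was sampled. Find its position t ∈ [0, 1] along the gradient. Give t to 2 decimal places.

Invert the lerp on the B channel (largest span, 143): t = (123 − 80) / (223 − 80) = 43/143 = 0.3007.
Check on R: (92 − 55)/(178 − 55) = 0.3008 ✓

0.30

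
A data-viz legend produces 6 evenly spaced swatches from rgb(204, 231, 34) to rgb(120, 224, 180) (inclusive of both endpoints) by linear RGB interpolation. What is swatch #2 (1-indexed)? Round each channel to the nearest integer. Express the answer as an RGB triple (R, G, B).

(187, 230, 63)

With 6 swatches and endpoints inclusive, swatch 2 sits at t = (2 − 1)/(6 − 1) = 1/5 ≈ 0.2.
R = 204 + 0.2 × (120 − 204) = 187.2 → 187
G = 231 + 0.2 × (224 − 231) = 229.6 → 230
B = 34 + 0.2 × (180 − 34) = 63.2 → 63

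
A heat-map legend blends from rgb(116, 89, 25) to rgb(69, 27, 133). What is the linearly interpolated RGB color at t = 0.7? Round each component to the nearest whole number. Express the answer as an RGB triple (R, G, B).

(83, 46, 101)

R = 116 + 0.7 × (69 − 116) = 116 + 0.7 × -47 = 83.1 → 83
G = 89 + 0.7 × (27 − 89) = 89 + 0.7 × -62 = 45.6 → 46
B = 25 + 0.7 × (133 − 25) = 25 + 0.7 × 108 = 100.6 → 101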